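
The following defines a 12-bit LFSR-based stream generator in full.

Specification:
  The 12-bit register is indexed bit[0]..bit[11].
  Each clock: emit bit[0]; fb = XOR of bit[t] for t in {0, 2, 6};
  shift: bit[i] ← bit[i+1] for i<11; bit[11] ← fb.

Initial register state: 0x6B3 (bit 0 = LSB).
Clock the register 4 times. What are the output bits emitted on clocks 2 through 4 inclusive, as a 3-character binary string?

reg_0 = 0x6B3
clock 1: out=1, reg = 0xB59
clock 2: out=1, reg = 0x5AC
clock 3: out=0, reg = 0xAD6
clock 4: out=0, reg = 0x56B

100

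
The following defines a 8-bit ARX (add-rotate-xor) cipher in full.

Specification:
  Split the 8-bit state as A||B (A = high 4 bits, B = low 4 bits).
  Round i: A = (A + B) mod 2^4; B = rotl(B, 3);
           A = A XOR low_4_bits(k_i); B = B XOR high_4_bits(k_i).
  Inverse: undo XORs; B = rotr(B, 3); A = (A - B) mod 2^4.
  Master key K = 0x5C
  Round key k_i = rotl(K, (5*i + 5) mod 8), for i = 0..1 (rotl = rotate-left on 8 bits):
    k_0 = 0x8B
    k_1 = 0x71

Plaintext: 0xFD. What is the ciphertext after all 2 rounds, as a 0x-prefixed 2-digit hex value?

0xC4

s_0 = plaintext = 0xFD
s_1 = Round(s_0, k_0) = 0x76
s_2 = Round(s_1, k_1) = 0xC4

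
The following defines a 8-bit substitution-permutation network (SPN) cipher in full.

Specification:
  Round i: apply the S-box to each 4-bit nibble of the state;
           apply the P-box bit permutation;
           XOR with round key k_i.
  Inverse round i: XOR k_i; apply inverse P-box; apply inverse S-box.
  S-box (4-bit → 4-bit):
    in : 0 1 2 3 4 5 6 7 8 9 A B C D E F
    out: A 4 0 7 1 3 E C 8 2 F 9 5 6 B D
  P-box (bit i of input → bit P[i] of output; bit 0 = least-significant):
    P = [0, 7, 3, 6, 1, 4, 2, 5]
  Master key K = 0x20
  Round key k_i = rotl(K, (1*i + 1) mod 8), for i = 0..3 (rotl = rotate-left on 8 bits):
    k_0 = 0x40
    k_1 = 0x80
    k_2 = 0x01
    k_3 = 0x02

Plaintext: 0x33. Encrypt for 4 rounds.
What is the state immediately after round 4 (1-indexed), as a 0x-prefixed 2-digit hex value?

0x9A

s_0 = plaintext = 0x33
s_1 = Round(s_0, k_0) = 0xDF
s_2 = Round(s_1, k_1) = 0xDD
s_3 = Round(s_2, k_2) = 0x9D
s_4 = Round(s_3, k_3) = 0x9A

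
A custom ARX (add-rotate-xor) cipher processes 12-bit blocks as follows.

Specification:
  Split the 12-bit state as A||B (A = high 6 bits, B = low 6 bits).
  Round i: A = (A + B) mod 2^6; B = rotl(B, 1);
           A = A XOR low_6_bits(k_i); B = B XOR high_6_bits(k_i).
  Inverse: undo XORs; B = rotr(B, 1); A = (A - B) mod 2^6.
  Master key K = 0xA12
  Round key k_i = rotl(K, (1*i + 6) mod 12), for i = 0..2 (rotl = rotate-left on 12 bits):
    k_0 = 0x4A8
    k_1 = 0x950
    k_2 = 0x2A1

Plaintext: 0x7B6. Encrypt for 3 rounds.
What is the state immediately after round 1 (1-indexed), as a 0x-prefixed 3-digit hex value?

0xF3F

s_0 = plaintext = 0x7B6
s_1 = Round(s_0, k_0) = 0xF3F
s_2 = Round(s_1, k_1) = 0xADA
s_3 = Round(s_2, k_2) = 0x93E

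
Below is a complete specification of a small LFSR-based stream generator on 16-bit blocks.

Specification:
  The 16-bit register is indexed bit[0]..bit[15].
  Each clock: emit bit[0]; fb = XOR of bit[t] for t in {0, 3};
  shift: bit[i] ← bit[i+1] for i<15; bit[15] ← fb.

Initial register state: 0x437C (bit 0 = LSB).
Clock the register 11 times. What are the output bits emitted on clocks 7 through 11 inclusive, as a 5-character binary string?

reg_0 = 0x437C
clock 1: out=0, reg = 0xA1BE
clock 2: out=0, reg = 0xD0DF
clock 3: out=1, reg = 0x686F
clock 4: out=1, reg = 0x3437
clock 5: out=1, reg = 0x9A1B
clock 6: out=1, reg = 0x4D0D
clock 7: out=1, reg = 0x2686
clock 8: out=0, reg = 0x1343
clock 9: out=1, reg = 0x89A1
clock 10: out=1, reg = 0xC4D0
clock 11: out=0, reg = 0x6268

10110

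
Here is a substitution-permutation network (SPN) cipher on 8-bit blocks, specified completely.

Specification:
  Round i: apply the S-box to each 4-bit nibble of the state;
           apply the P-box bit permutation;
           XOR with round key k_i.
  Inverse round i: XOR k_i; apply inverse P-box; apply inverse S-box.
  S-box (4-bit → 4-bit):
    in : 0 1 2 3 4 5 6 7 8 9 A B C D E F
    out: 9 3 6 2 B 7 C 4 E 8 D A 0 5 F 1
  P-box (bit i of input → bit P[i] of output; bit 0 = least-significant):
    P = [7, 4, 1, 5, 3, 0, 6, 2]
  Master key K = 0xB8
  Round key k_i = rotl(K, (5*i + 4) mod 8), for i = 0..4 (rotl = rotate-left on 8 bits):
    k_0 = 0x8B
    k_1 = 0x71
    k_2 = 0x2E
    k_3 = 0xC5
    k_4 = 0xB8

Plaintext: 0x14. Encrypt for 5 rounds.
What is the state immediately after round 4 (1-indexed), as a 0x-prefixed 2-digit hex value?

s_0 = plaintext = 0x14
s_1 = Round(s_0, k_0) = 0x32
s_2 = Round(s_1, k_1) = 0x62
s_3 = Round(s_2, k_2) = 0x78
s_4 = Round(s_3, k_3) = 0xB7
s_5 = Round(s_4, k_4) = 0xBF

0xB7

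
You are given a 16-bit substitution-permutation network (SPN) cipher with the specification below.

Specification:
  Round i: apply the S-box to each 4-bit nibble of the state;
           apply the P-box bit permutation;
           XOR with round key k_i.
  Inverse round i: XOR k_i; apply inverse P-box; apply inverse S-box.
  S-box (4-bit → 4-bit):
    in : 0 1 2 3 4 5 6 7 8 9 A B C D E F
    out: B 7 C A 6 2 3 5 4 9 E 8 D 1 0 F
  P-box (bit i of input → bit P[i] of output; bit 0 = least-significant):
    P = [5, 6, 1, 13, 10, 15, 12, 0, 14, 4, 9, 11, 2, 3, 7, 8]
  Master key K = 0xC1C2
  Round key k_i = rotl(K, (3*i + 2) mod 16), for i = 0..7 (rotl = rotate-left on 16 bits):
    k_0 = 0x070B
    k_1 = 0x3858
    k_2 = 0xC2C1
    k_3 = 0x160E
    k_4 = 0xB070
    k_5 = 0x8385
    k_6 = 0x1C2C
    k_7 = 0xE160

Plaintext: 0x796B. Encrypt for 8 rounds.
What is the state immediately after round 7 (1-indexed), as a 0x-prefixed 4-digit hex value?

0x98FF

s_0 = plaintext = 0x796B
s_1 = Round(s_0, k_0) = 0xEB8F
s_2 = Round(s_1, k_1) = 0x003A
s_3 = Round(s_2, k_2) = 0x2B9E
s_4 = Round(s_3, k_3) = 0x1B8F
s_5 = Round(s_4, k_4) = 0x889E
s_6 = Round(s_5, k_5) = 0x8504
s_7 = Round(s_6, k_6) = 0x98FF
s_8 = Round(s_7, k_7) = 0x5607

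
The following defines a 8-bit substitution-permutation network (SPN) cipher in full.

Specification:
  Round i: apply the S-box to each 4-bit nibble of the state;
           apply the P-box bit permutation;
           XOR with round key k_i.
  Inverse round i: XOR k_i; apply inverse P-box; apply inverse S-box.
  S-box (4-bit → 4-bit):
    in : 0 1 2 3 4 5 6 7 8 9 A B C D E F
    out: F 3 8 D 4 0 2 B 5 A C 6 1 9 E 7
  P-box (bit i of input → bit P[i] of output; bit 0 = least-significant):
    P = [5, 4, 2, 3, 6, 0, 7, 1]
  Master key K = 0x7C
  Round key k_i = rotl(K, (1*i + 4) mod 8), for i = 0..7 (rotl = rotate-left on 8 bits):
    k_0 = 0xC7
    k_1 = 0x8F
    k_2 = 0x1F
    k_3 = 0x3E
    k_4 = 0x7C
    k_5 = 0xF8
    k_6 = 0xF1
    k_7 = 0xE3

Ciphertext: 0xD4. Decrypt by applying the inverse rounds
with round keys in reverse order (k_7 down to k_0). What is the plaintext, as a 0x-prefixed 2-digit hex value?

0x7D

s_0 = ciphertext = 0xD4
s_1 = InvRound(s_0, k_7) = 0x9F
s_2 = InvRound(s_1, k_6) = 0xD3
s_3 = InvRound(s_2, k_5) = 0x9D
s_4 = InvRound(s_3, k_4) = 0xFC
s_5 = InvRound(s_4, k_3) = 0x35
s_6 = InvRound(s_5, k_2) = 0x2D
s_7 = InvRound(s_6, k_1) = 0xAC
s_8 = InvRound(s_7, k_0) = 0x7D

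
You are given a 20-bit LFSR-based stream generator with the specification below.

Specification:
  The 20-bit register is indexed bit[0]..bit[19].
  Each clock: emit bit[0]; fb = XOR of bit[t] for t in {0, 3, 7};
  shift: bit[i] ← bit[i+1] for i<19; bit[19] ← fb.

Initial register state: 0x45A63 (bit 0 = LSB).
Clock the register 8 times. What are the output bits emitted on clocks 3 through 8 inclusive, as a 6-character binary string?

reg_0 = 0x45A63
clock 1: out=1, reg = 0xA2D31
clock 2: out=1, reg = 0xD1698
clock 3: out=0, reg = 0x68B4C
clock 4: out=0, reg = 0xB45A6
clock 5: out=0, reg = 0xDA2D3
clock 6: out=1, reg = 0x6D169
clock 7: out=1, reg = 0x368B4
clock 8: out=0, reg = 0x9B45A

000110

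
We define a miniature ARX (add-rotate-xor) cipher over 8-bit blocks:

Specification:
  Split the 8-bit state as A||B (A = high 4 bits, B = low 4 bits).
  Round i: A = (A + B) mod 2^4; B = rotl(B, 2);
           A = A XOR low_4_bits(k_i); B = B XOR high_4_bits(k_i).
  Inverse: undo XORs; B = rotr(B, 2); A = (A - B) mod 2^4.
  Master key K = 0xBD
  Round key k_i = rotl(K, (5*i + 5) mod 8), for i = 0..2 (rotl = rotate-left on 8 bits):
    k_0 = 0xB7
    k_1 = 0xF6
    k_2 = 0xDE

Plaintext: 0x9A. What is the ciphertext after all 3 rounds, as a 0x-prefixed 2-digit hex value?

s_0 = plaintext = 0x9A
s_1 = Round(s_0, k_0) = 0x41
s_2 = Round(s_1, k_1) = 0x3B
s_3 = Round(s_2, k_2) = 0x03

0x03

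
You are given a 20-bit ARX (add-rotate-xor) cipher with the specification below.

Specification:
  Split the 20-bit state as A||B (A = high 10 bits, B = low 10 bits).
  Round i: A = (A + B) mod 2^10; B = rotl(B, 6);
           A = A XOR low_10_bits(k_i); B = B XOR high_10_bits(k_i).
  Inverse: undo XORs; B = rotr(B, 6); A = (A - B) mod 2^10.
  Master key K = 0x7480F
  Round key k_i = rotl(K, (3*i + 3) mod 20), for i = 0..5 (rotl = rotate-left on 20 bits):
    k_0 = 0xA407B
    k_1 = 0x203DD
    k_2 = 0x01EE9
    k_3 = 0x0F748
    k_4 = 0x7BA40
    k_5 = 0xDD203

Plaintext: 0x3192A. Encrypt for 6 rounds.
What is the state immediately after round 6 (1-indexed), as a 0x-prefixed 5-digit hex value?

s_0 = plaintext = 0x3192A
s_1 = Round(s_0, k_0) = 0x62C02
s_2 = Round(s_1, k_1) = 0x94000
s_3 = Round(s_2, k_2) = 0x2E407
s_4 = Round(s_3, k_3) = 0xE21FD
s_5 = Round(s_4, k_4) = 0xF16B1
s_6 = Round(s_5, k_5) = 0x1D71F

0x1D71F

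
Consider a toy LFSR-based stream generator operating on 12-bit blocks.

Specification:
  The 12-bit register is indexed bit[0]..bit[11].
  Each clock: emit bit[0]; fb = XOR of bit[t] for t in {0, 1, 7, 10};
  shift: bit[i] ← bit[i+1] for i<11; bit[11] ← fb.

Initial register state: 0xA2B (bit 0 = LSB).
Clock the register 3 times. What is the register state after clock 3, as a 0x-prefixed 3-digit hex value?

0x145

reg_0 = 0xA2B
clock 1: out=1, reg = 0x515
clock 2: out=1, reg = 0x28A
clock 3: out=0, reg = 0x145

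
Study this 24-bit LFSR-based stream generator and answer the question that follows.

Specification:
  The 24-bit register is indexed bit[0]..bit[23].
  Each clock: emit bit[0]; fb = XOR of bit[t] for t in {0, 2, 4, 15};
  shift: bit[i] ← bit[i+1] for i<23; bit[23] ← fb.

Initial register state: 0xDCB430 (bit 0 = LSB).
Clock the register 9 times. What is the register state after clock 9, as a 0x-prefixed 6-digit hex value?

0xE36E5A

reg_0 = 0xDCB430
clock 1: out=0, reg = 0x6E5A18
clock 2: out=0, reg = 0xB72D0C
clock 3: out=0, reg = 0xDB9686
clock 4: out=0, reg = 0x6DCB43
clock 5: out=1, reg = 0x36E5A1
clock 6: out=1, reg = 0x1B72D0
clock 7: out=0, reg = 0x8DB968
clock 8: out=0, reg = 0xC6DCB4
clock 9: out=0, reg = 0xE36E5A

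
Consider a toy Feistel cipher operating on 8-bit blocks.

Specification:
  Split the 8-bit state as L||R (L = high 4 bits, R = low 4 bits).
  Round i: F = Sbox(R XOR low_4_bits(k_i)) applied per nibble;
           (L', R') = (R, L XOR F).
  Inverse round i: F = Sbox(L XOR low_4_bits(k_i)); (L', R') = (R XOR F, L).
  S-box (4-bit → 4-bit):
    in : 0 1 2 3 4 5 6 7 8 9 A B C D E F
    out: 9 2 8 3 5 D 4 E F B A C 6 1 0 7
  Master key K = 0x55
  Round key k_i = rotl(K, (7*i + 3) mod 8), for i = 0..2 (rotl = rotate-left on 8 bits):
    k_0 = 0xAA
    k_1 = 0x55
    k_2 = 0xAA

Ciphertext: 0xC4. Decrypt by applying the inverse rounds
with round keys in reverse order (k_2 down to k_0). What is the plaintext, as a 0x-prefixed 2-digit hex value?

s_0 = ciphertext = 0xC4
s_1 = InvRound(s_0, k_2) = 0x0C
s_2 = InvRound(s_1, k_1) = 0x10
s_3 = InvRound(s_2, k_0) = 0xC1

0xC1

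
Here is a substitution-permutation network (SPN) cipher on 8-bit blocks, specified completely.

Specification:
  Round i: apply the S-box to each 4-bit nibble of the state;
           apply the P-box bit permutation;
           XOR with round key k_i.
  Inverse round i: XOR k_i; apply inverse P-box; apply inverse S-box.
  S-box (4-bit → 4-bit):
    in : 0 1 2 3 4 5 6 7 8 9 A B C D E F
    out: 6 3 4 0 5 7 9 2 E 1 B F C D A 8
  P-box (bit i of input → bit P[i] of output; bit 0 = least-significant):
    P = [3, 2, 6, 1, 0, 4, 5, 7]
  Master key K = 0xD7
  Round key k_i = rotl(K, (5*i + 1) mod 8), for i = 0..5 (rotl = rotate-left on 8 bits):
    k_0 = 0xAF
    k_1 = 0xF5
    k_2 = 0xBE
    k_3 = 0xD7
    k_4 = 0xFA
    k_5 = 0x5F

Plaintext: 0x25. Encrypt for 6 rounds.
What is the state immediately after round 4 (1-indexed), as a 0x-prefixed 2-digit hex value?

s_0 = plaintext = 0x25
s_1 = Round(s_0, k_0) = 0xC3
s_2 = Round(s_1, k_1) = 0x55
s_3 = Round(s_2, k_2) = 0xC3
s_4 = Round(s_3, k_3) = 0x77
s_5 = Round(s_4, k_4) = 0xEE
s_6 = Round(s_5, k_5) = 0xC9

0x77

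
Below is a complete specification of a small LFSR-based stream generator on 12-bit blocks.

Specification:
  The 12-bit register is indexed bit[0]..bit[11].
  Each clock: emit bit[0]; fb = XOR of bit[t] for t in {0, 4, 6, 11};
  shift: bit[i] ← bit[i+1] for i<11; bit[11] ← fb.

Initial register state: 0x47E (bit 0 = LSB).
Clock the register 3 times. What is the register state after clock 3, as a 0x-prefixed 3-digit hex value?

reg_0 = 0x47E
clock 1: out=0, reg = 0x23F
clock 2: out=1, reg = 0x11F
clock 3: out=1, reg = 0x08F

0x08F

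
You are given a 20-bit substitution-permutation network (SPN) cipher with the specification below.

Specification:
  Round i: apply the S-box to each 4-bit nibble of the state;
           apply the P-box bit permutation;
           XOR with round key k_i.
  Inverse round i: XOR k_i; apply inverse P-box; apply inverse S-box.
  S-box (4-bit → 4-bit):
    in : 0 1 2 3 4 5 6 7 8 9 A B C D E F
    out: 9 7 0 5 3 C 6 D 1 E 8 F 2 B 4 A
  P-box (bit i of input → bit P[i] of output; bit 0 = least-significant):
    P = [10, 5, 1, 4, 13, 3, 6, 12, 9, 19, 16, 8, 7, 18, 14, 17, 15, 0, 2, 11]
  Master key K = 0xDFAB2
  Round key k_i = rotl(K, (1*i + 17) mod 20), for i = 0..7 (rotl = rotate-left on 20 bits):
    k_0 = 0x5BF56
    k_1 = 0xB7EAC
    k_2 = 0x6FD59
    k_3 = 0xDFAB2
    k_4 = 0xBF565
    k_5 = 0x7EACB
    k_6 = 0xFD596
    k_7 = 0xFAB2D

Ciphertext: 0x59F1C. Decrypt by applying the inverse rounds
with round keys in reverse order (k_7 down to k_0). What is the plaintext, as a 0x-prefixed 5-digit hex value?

s_0 = ciphertext = 0x59F1C
s_1 = InvRound(s_0, k_7) = 0xCAC0D
s_2 = InvRound(s_1, k_6) = 0xF75D5
s_3 = InvRound(s_2, k_5) = 0x72DF7
s_4 = InvRound(s_3, k_4) = 0x01CA5
s_5 = InvRound(s_4, k_3) = 0x16187
s_6 = InvRound(s_5, k_2) = 0x7DE97
s_7 = InvRound(s_6, k_1) = 0x4CC49
s_8 = InvRound(s_7, k_0) = 0x6E7D5

0x6E7D5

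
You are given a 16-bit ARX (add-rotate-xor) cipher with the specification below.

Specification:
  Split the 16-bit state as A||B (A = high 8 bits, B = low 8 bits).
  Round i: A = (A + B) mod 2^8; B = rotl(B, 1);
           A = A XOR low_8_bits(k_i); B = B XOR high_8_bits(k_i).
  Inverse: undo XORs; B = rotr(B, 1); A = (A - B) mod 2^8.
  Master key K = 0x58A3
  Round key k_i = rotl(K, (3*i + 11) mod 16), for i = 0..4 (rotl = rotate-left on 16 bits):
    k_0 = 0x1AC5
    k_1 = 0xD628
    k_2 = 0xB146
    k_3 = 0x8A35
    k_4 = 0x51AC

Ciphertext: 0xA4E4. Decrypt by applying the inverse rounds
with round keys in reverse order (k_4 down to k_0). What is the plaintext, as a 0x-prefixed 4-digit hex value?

0xE68B

s_0 = ciphertext = 0xA4E4
s_1 = InvRound(s_0, k_4) = 0x2EDA
s_2 = InvRound(s_1, k_3) = 0xF328
s_3 = InvRound(s_2, k_2) = 0xE9CC
s_4 = InvRound(s_3, k_1) = 0xB40D
s_5 = InvRound(s_4, k_0) = 0xE68B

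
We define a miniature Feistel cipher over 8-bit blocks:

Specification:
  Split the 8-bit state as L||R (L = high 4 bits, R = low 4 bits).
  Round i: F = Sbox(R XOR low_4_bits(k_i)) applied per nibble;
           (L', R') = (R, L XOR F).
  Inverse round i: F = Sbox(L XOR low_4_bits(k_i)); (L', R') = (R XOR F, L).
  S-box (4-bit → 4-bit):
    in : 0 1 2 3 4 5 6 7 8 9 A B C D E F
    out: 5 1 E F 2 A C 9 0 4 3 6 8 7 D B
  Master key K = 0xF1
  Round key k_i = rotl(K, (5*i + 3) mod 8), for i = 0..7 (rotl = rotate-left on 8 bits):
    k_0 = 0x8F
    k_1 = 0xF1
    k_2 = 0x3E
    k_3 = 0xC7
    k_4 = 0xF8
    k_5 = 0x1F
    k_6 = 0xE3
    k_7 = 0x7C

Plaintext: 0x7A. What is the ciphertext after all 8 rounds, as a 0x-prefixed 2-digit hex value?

s_0 = plaintext = 0x7A
s_1 = Round(s_0, k_0) = 0xAD
s_2 = Round(s_1, k_1) = 0xD2
s_3 = Round(s_2, k_2) = 0x25
s_4 = Round(s_3, k_3) = 0x5C
s_5 = Round(s_4, k_4) = 0xC7
s_6 = Round(s_5, k_5) = 0x7C
s_7 = Round(s_6, k_6) = 0xCC
s_8 = Round(s_7, k_7) = 0xC9

0xC9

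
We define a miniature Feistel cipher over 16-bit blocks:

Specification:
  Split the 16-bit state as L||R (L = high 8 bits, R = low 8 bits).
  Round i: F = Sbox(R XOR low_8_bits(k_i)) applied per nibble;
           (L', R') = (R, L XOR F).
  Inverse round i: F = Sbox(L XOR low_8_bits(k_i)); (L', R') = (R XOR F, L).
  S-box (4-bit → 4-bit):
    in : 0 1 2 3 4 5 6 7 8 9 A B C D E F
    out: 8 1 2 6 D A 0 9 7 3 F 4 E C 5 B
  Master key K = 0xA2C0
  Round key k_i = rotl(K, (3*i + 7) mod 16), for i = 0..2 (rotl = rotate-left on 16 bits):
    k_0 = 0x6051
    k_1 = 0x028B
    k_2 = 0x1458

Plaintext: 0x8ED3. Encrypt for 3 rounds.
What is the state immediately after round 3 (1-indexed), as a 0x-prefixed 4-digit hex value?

0x4AEE

s_0 = plaintext = 0x8ED3
s_1 = Round(s_0, k_0) = 0xD3FC
s_2 = Round(s_1, k_1) = 0xFC4A
s_3 = Round(s_2, k_2) = 0x4AEE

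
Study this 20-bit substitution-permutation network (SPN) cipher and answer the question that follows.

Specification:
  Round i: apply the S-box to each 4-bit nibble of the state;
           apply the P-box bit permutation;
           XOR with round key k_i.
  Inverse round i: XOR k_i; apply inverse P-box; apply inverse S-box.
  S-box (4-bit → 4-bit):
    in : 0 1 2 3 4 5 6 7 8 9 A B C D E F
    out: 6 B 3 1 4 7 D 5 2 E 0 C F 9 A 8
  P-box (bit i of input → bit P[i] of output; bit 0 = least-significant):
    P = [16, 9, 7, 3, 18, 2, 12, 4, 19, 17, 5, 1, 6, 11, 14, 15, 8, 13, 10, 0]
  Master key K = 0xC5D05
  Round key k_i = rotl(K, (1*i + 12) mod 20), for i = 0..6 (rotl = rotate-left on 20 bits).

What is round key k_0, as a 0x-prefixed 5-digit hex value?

0x05C5D

K = 0xC5D05
k_0 = rotl(K, (1*0+12) mod 20) = rotl(K, 12) = 0x05C5D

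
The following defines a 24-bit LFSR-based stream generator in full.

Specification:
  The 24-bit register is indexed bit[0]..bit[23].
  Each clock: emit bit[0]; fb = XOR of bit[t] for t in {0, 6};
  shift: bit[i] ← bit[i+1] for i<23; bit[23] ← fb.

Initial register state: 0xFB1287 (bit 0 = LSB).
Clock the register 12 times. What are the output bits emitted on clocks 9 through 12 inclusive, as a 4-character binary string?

0100

reg_0 = 0xFB1287
clock 1: out=1, reg = 0xFD8943
clock 2: out=1, reg = 0x7EC4A1
clock 3: out=1, reg = 0xBF6250
clock 4: out=0, reg = 0xDFB128
clock 5: out=0, reg = 0x6FD894
clock 6: out=0, reg = 0x37EC4A
clock 7: out=0, reg = 0x9BF625
clock 8: out=1, reg = 0xCDFB12
clock 9: out=0, reg = 0x66FD89
clock 10: out=1, reg = 0xB37EC4
clock 11: out=0, reg = 0xD9BF62
clock 12: out=0, reg = 0xECDFB1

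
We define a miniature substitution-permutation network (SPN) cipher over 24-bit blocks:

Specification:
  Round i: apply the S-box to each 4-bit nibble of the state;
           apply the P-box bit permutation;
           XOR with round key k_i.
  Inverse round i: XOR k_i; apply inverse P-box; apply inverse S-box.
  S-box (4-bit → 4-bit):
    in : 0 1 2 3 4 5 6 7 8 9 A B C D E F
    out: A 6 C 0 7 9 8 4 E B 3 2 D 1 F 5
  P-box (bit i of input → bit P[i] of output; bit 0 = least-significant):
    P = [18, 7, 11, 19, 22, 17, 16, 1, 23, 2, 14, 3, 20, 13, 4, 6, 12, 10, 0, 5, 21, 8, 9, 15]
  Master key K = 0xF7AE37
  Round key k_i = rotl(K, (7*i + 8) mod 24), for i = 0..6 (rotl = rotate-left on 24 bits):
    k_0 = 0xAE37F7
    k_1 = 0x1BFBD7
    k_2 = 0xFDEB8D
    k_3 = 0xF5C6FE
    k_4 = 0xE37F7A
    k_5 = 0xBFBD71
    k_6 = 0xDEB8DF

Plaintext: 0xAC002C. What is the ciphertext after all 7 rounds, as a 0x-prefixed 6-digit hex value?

0x9B439D

s_0 = plaintext = 0xAC002C
s_1 = Round(s_0, k_0) = 0x830E98
s_2 = Round(s_1, k_1) = 0xD11019
s_3 = Round(s_2, k_2) = 0xD2CF10
s_4 = Round(s_3, k_3) = 0x4E860F
s_5 = Round(s_4, k_4) = 0xC54001
s_6 = Round(s_5, k_5) = 0x8D07CF
s_7 = Round(s_6, k_6) = 0x9B439D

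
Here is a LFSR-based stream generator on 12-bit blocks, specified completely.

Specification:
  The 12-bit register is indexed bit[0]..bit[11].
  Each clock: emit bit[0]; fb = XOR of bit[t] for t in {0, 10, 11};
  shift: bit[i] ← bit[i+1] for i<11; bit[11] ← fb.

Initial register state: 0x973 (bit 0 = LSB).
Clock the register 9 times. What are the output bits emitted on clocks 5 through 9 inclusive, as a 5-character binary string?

11101

reg_0 = 0x973
clock 1: out=1, reg = 0x4B9
clock 2: out=1, reg = 0x25C
clock 3: out=0, reg = 0x12E
clock 4: out=0, reg = 0x097
clock 5: out=1, reg = 0x84B
clock 6: out=1, reg = 0x425
clock 7: out=1, reg = 0x212
clock 8: out=0, reg = 0x109
clock 9: out=1, reg = 0x884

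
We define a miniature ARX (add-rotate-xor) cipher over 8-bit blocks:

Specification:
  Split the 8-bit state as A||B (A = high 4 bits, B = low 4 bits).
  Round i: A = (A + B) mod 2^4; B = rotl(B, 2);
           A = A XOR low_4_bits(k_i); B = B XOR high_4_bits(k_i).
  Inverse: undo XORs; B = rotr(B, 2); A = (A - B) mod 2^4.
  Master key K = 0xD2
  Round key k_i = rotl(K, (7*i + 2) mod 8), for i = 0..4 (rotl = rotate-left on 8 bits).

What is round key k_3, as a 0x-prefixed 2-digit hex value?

0x69

K = 0xD2
k_0 = rotl(K, (7*0+2) mod 8) = rotl(K, 2) = 0x4B
k_1 = rotl(K, (7*1+2) mod 8) = rotl(K, 1) = 0xA5
k_2 = rotl(K, (7*2+2) mod 8) = rotl(K, 0) = 0xD2
k_3 = rotl(K, (7*3+2) mod 8) = rotl(K, 7) = 0x69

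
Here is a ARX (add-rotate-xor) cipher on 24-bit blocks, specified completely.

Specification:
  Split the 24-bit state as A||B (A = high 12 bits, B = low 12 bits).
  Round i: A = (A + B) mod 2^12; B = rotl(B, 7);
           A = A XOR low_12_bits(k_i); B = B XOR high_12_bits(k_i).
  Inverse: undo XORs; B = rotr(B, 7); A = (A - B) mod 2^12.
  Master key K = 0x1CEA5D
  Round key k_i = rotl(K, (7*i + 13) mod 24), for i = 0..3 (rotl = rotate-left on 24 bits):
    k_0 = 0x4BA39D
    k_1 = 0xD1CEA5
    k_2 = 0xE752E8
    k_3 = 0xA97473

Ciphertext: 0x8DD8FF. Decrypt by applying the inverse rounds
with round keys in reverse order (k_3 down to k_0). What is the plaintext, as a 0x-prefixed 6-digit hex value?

s_0 = ciphertext = 0x8DD8FF
s_1 = InvRound(s_0, k_3) = 0xFAAD04
s_2 = InvRound(s_1, k_2) = 0xF1CE26
s_3 = InvRound(s_2, k_1) = 0xA73746
s_4 = InvRound(s_3, k_0) = 0xA67F87

0xA67F87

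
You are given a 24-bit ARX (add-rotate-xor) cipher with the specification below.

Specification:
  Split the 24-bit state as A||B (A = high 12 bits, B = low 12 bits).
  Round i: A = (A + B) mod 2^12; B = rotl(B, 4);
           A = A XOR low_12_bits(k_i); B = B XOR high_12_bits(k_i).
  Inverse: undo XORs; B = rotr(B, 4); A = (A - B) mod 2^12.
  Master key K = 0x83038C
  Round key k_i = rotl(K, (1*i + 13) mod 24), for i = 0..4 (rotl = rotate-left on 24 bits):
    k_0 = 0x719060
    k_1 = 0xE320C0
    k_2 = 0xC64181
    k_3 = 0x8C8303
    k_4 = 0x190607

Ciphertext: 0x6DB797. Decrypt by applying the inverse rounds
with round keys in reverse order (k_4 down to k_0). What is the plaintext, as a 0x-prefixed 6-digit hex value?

0x753EC1

s_0 = ciphertext = 0x6DB797
s_1 = InvRound(s_0, k_4) = 0x97C760
s_2 = InvRound(s_1, k_3) = 0x1858FA
s_3 = InvRound(s_2, k_2) = 0x1BBE49
s_4 = InvRound(s_3, k_1) = 0x674B07
s_5 = InvRound(s_4, k_0) = 0x753EC1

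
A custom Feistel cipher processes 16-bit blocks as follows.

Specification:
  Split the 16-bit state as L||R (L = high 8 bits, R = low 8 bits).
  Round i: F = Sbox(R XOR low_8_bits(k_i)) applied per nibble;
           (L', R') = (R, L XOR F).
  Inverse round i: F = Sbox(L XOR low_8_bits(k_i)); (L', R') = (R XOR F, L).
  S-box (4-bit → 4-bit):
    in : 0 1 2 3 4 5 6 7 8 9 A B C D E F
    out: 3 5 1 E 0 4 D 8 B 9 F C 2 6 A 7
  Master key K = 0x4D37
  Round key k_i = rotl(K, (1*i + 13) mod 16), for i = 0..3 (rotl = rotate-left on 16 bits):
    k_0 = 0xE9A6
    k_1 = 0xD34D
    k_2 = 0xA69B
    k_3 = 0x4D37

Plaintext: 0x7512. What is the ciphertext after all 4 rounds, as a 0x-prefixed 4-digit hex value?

s_0 = plaintext = 0x7512
s_1 = Round(s_0, k_0) = 0x12B5
s_2 = Round(s_1, k_1) = 0xB569
s_3 = Round(s_2, k_2) = 0x69C4
s_4 = Round(s_3, k_3) = 0xC417

0xC417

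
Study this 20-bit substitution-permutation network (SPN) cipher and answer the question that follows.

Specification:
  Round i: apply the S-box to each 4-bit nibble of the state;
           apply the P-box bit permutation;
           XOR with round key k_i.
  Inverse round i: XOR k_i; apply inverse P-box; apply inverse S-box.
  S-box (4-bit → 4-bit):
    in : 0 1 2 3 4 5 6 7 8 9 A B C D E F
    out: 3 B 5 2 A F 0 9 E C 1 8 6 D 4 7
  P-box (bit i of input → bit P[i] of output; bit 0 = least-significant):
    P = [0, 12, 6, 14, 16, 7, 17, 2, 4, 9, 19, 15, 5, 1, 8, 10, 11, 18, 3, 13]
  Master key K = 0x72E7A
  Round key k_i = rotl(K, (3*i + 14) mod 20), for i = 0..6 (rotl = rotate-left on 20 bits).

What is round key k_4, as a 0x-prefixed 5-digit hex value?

0xB9E9C

K = 0x72E7A
k_0 = rotl(K, (3*0+14) mod 20) = rotl(K, 14) = 0xE9CB9
k_1 = rotl(K, (3*1+14) mod 20) = rotl(K, 17) = 0x4E5CF
k_2 = rotl(K, (3*2+14) mod 20) = rotl(K, 0) = 0x72E7A
k_3 = rotl(K, (3*3+14) mod 20) = rotl(K, 3) = 0x973D3
k_4 = rotl(K, (3*4+14) mod 20) = rotl(K, 6) = 0xB9E9C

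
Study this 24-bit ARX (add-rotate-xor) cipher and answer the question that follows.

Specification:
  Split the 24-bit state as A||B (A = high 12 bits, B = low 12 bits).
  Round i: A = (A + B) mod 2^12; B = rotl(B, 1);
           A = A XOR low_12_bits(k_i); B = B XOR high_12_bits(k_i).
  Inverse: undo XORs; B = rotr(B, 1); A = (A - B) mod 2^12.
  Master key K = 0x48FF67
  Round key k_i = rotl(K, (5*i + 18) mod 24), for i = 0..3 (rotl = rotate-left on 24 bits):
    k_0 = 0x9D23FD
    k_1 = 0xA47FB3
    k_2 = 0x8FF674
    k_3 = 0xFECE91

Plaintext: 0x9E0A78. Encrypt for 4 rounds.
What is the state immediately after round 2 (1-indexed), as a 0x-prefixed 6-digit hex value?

0xB7B000

s_0 = plaintext = 0x9E0A78
s_1 = Round(s_0, k_0) = 0x7A5D23
s_2 = Round(s_1, k_1) = 0xB7B000
s_3 = Round(s_2, k_2) = 0xD0F8FF
s_4 = Round(s_3, k_3) = 0x89FE13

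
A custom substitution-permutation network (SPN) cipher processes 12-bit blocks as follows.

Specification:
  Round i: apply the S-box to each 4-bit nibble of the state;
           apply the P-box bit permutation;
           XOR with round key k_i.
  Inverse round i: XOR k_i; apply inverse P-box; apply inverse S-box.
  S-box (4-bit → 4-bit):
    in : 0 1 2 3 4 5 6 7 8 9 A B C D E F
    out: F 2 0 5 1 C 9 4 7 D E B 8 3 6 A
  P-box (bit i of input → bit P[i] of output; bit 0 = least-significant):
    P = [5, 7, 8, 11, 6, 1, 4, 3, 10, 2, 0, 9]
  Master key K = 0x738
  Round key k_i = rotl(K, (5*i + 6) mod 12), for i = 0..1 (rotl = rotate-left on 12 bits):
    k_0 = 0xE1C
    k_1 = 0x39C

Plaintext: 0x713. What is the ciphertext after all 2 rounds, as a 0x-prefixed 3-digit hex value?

0x948

s_0 = plaintext = 0x713
s_1 = Round(s_0, k_0) = 0xF3F
s_2 = Round(s_1, k_1) = 0x948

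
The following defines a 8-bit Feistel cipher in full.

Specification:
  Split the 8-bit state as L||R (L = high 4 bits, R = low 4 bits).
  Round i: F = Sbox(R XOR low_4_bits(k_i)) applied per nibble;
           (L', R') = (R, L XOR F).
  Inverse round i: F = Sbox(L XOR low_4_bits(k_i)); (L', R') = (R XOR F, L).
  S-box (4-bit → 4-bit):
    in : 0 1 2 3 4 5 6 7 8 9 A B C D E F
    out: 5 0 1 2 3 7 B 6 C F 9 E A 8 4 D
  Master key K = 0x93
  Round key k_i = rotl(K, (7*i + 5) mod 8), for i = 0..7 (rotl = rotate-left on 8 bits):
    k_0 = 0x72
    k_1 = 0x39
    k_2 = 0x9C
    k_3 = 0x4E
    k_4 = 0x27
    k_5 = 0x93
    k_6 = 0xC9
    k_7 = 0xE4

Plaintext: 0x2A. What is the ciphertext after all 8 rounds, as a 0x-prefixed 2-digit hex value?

0x3C

s_0 = plaintext = 0x2A
s_1 = Round(s_0, k_0) = 0xAE
s_2 = Round(s_1, k_1) = 0xEC
s_3 = Round(s_2, k_2) = 0xCB
s_4 = Round(s_3, k_3) = 0xBB
s_5 = Round(s_4, k_4) = 0xB1
s_6 = Round(s_5, k_5) = 0x1A
s_7 = Round(s_6, k_6) = 0xA3
s_8 = Round(s_7, k_7) = 0x3C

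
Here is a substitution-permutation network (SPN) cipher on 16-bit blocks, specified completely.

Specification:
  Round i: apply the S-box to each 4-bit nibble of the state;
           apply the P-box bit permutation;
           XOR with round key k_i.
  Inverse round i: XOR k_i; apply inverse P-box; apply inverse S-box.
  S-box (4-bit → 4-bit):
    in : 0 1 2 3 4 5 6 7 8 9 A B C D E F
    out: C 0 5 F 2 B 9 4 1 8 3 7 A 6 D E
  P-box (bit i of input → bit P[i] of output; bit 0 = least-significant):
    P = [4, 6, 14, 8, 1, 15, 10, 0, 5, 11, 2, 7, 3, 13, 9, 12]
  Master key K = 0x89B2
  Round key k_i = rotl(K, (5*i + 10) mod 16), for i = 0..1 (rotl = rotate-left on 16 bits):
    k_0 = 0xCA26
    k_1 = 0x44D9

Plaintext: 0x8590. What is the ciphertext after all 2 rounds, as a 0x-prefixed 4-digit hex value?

0x0D37

s_0 = plaintext = 0x8590
s_1 = Round(s_0, k_0) = 0x838F
s_2 = Round(s_1, k_1) = 0x0D37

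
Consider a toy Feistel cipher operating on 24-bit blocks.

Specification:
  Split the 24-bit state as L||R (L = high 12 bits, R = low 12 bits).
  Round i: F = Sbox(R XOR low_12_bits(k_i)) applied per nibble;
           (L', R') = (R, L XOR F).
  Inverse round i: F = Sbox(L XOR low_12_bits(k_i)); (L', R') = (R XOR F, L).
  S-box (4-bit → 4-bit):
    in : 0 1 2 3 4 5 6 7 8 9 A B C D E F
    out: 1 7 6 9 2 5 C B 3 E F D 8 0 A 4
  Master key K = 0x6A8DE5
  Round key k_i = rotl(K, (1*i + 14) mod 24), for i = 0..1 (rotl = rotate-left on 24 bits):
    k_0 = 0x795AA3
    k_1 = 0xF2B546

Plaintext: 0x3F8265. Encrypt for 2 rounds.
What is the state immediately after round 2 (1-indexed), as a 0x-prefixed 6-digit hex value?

s_0 = plaintext = 0x3F8265
s_1 = Round(s_0, k_0) = 0x265074
s_2 = Round(s_1, k_1) = 0x0747F3

0x0747F3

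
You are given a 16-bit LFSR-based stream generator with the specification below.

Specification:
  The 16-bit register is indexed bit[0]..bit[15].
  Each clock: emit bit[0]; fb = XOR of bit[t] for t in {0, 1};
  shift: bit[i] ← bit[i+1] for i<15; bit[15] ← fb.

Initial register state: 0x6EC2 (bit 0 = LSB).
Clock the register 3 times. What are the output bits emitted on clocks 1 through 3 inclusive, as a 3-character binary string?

reg_0 = 0x6EC2
clock 1: out=0, reg = 0xB761
clock 2: out=1, reg = 0xDBB0
clock 3: out=0, reg = 0x6DD8

010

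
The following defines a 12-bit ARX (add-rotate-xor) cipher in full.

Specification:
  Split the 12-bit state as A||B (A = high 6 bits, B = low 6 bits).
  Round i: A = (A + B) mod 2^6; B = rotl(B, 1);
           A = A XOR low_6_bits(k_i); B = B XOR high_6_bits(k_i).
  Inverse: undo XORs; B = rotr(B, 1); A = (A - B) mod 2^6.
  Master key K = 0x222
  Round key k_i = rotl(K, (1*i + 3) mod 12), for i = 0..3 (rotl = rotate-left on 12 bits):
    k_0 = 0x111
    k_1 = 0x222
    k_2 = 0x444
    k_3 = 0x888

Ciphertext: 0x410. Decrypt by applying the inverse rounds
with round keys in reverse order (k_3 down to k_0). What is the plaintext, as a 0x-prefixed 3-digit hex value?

0x741

s_0 = ciphertext = 0x410
s_1 = InvRound(s_0, k_3) = 0xFD9
s_2 = InvRound(s_1, k_2) = 0xDC4
s_3 = InvRound(s_2, k_1) = 0x3C6
s_4 = InvRound(s_3, k_0) = 0x741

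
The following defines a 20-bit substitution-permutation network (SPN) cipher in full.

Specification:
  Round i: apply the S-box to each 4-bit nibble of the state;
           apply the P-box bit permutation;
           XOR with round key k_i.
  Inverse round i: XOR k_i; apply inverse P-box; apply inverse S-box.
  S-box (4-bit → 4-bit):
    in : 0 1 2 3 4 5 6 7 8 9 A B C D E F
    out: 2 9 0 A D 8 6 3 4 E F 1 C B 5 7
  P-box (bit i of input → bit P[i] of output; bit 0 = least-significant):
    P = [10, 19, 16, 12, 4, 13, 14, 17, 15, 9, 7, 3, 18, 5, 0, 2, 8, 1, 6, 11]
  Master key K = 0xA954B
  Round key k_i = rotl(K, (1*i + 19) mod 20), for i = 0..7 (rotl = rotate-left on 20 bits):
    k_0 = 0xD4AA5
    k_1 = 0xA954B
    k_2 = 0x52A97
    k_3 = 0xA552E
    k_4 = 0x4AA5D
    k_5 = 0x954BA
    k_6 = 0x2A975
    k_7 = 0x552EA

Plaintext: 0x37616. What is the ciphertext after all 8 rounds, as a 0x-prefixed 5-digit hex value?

s_0 = plaintext = 0x37616
s_1 = Round(s_0, k_0) = 0x24017
s_2 = Round(s_1, k_1) = 0x4935E
s_3 = Round(s_2, k_2) = 0x625FA
s_4 = Round(s_3, k_3) = 0x32174
s_5 = Round(s_4, k_4) = 0x51647
s_6 = Round(s_5, k_5) = 0x71A2E
s_7 = Round(s_6, k_6) = 0x72EFB
s_8 = Round(s_7, k_7) = 0x5B778

0x5B778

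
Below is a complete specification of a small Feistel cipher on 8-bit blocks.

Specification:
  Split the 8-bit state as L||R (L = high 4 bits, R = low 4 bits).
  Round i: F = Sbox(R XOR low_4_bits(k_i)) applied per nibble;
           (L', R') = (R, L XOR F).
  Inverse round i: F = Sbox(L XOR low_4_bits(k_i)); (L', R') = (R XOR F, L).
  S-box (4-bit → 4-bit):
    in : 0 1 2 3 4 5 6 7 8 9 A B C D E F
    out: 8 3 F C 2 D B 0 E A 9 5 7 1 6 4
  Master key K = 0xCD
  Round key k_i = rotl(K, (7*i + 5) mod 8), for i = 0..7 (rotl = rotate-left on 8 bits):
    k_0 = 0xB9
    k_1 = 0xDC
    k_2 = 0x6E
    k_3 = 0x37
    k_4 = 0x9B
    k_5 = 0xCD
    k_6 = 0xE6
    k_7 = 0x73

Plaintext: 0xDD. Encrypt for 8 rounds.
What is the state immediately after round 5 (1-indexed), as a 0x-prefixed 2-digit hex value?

0x6A

s_0 = plaintext = 0xDD
s_1 = Round(s_0, k_0) = 0xDF
s_2 = Round(s_1, k_1) = 0xF1
s_3 = Round(s_2, k_2) = 0x1B
s_4 = Round(s_3, k_3) = 0xB6
s_5 = Round(s_4, k_4) = 0x6A
s_6 = Round(s_5, k_5) = 0xA6
s_7 = Round(s_6, k_6) = 0x62
s_8 = Round(s_7, k_7) = 0x25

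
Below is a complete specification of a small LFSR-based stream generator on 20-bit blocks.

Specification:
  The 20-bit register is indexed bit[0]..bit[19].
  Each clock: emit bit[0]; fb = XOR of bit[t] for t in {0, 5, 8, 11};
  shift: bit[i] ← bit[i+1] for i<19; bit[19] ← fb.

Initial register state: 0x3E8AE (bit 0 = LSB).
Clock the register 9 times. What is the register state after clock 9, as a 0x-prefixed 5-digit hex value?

0x3F1F4

reg_0 = 0x3E8AE
clock 1: out=0, reg = 0x1F457
clock 2: out=1, reg = 0x8FA2B
clock 3: out=1, reg = 0xC7D15
clock 4: out=1, reg = 0xE3E8A
clock 5: out=0, reg = 0xF1F45
clock 6: out=1, reg = 0xF8FA2
clock 7: out=0, reg = 0xFC7D1
clock 8: out=1, reg = 0x7E3E8
clock 9: out=0, reg = 0x3F1F4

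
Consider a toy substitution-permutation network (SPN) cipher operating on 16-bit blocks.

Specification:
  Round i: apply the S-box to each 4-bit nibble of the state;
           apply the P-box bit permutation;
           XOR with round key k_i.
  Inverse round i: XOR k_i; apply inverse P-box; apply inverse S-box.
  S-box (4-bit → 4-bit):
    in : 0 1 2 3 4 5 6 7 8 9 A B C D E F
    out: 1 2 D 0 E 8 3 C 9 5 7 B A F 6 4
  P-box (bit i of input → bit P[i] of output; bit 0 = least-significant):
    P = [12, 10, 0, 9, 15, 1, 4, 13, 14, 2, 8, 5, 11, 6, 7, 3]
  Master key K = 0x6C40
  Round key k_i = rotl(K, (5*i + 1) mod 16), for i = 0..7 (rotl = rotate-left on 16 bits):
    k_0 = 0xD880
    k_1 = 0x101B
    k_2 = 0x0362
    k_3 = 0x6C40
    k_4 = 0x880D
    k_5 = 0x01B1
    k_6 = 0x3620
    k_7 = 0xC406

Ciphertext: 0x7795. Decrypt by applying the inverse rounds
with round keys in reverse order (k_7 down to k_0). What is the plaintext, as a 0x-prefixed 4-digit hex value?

0xFB62

s_0 = ciphertext = 0x7795
s_1 = InvRound(s_0, k_7) = 0xFFD2
s_2 = InvRound(s_1, k_6) = 0xA2A3
s_3 = InvRound(s_2, k_5) = 0x3FD5
s_4 = InvRound(s_3, k_4) = 0x4F2B
s_5 = InvRound(s_4, k_3) = 0xC7C7
s_6 = InvRound(s_5, k_2) = 0xFB0E
s_7 = InvRound(s_6, k_1) = 0x0A27
s_8 = InvRound(s_7, k_0) = 0xFB62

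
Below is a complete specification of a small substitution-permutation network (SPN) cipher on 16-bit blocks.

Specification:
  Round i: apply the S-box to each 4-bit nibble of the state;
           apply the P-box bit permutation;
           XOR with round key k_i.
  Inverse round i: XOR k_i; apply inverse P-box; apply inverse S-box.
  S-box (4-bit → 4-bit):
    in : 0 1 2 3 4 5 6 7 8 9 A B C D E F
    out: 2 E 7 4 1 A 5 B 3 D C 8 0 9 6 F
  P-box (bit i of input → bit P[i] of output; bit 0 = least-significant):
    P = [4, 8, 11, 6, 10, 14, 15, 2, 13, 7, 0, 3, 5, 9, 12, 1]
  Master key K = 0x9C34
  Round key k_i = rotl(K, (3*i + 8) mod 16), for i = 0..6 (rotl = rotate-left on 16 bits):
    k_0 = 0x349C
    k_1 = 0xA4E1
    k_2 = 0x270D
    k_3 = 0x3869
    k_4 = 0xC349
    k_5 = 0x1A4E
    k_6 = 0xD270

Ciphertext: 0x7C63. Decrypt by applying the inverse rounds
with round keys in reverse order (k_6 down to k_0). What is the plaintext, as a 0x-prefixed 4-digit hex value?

s_0 = ciphertext = 0x7C63
s_1 = InvRound(s_0, k_6) = 0x5666
s_2 = InvRound(s_1, k_5) = 0x4B83
s_3 = InvRound(s_2, k_4) = 0xB53A
s_4 = InvRound(s_3, k_3) = 0xB36F
s_5 = InvRound(s_4, k_2) = 0x9C6B
s_6 = InvRound(s_5, k_1) = 0xA7C3
s_7 = InvRound(s_6, k_0) = 0x1AA7

0x1AA7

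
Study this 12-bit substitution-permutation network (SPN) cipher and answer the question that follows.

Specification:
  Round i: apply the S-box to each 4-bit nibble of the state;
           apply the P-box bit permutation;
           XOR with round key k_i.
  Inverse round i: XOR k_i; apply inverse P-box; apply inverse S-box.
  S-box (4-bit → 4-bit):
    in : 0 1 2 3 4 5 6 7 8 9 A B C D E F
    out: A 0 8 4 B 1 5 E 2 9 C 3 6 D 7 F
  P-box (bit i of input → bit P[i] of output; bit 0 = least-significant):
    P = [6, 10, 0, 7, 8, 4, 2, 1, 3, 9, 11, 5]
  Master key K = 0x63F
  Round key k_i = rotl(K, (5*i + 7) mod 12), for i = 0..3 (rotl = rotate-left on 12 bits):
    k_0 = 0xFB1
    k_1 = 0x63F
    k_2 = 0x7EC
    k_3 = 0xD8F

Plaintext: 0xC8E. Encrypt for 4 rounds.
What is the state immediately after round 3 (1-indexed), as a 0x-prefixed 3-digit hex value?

0xBAA

s_0 = plaintext = 0xC8E
s_1 = Round(s_0, k_0) = 0x1E0
s_2 = Round(s_1, k_1) = 0x3AB
s_3 = Round(s_2, k_2) = 0xBAA
s_4 = Round(s_3, k_3) = 0xF00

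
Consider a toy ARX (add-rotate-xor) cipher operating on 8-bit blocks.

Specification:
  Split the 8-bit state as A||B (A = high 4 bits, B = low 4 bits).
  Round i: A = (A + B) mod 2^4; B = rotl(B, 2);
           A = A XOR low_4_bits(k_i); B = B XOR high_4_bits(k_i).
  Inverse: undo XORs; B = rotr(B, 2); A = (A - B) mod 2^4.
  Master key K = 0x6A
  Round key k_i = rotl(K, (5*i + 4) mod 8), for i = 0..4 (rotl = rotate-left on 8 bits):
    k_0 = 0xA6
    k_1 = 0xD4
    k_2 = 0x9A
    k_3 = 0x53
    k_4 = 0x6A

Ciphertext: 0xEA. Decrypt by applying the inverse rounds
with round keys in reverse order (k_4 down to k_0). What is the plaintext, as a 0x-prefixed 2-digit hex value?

s_0 = ciphertext = 0xEA
s_1 = InvRound(s_0, k_4) = 0x13
s_2 = InvRound(s_1, k_3) = 0x99
s_3 = InvRound(s_2, k_2) = 0x30
s_4 = InvRound(s_3, k_1) = 0x07
s_5 = InvRound(s_4, k_0) = 0xF7

0xF7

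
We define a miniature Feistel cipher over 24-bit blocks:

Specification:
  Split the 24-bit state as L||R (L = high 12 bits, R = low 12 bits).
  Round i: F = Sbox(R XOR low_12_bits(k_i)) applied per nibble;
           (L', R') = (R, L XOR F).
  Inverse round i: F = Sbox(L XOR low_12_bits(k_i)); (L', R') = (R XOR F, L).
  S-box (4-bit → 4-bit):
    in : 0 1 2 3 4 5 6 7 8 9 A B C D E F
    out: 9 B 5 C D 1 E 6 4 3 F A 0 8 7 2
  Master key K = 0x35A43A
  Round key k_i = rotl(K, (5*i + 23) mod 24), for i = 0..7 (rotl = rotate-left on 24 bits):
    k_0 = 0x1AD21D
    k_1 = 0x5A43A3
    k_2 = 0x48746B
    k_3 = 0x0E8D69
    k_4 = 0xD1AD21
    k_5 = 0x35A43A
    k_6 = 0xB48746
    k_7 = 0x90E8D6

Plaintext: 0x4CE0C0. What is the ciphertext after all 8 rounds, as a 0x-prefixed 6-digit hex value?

s_0 = plaintext = 0x4CE0C0
s_1 = Round(s_0, k_0) = 0x0C0146
s_2 = Round(s_1, k_1) = 0x1465B1
s_3 = Round(s_2, k_2) = 0x5B1AC9
s_4 = Round(s_3, k_3) = 0xAC9348
s_5 = Round(s_4, k_4) = 0x348D2A
s_6 = Round(s_5, k_5) = 0xD2A0F1
s_7 = Round(s_6, k_6) = 0x0F1B8C
s_8 = Round(s_7, k_7) = 0xB8CCEE

0xB8CCEE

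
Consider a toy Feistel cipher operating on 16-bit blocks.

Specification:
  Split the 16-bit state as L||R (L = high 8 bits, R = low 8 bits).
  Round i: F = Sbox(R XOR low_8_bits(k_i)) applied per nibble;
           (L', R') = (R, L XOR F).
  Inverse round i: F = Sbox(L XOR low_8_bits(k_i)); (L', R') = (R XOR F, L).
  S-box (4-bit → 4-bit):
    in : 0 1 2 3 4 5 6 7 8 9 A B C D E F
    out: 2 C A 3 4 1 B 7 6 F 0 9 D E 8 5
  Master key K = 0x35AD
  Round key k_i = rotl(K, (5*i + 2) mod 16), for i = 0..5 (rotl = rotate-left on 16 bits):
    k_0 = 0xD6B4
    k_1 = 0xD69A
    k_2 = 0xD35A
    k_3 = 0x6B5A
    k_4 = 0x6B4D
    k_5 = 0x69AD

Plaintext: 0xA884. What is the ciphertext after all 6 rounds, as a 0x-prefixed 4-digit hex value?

s_0 = plaintext = 0xA884
s_1 = Round(s_0, k_0) = 0x849A
s_2 = Round(s_1, k_1) = 0x9AA6
s_3 = Round(s_2, k_2) = 0xA6C7
s_4 = Round(s_3, k_3) = 0xC758
s_5 = Round(s_4, k_4) = 0x5806
s_6 = Round(s_5, k_5) = 0x0651

0x0651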